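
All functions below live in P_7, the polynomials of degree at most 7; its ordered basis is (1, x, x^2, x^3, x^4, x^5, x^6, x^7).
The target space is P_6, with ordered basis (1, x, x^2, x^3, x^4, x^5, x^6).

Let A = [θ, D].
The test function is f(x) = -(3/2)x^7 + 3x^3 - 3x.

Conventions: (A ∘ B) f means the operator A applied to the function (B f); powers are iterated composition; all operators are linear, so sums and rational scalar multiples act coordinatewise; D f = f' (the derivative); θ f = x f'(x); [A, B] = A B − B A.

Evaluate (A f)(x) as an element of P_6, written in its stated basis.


D f = -(21/2)x^6 + 9x^2 - 3
θ D f = -63x^6 + 18x^2
θ f = -(21/2)x^7 + 9x^3 - 3x
D θ f = -(147/2)x^6 + 27x^2 - 3
[θ, D] f = (21/2)x^6 - 9x^2 + 3

g(x) = (21/2)x^6 - 9x^2 + 3


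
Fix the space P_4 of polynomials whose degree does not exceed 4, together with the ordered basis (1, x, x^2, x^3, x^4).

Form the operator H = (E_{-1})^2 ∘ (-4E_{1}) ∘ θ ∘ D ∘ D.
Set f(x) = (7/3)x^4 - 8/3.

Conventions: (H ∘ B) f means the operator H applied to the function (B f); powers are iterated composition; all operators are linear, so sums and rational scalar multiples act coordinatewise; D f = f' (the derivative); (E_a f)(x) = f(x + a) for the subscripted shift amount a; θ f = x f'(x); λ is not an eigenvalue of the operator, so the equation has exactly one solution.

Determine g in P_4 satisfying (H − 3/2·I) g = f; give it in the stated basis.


g(x) = -(14/9)x^4 + (896/9)x^2 - (1792/9)x + 304/3

write g with unknown coordinates in the stated basis and equate coefficients in (H − 3/2·I) g = f
solving from the highest basis element down gives g = -(14/9)x^4 + (896/9)x^2 - (1792/9)x + 304/3
check: H g = (448/3)x^2 - (896/3)x + 448/3
so H g − 3/2·g = (7/3)x^4 - 8/3 = f ✓


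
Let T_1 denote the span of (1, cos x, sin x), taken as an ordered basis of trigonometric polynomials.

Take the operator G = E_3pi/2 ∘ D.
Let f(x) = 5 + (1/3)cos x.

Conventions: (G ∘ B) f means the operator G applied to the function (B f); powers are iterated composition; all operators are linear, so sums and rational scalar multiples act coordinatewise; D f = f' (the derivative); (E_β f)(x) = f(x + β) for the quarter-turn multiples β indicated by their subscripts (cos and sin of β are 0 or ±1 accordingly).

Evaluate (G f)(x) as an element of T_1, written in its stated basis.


D f = -(1/3)sin x
E_3pi/2 D f = (1/3)cos x

the image equals g(x) = (1/3)cos x


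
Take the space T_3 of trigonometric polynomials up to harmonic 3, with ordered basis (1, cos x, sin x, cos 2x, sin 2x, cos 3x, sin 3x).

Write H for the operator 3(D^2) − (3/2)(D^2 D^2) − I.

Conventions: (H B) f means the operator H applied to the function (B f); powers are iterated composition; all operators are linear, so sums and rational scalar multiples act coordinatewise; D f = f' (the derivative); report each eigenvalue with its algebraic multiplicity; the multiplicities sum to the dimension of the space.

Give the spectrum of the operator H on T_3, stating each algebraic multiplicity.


image of 1: -1
image of cos x: -(11/2)cos x
image of sin x: -(11/2)sin x
image of cos 2x: -37cos 2x
image of sin 2x: -37sin 2x
image of cos 3x: -(299/2)cos 3x
image of sin 3x: -(299/2)sin 3x
the matrix is diagonal; its diagonal is (-1, -11/2, -11/2, -37, -37, -299/2, -299/2)
for a triangular matrix the eigenvalues are the diagonal entries, with algebraic multiplicity their repetition count

λ = -299/2 (multiplicity 2), λ = -37 (multiplicity 2), λ = -11/2 (multiplicity 2), λ = -1 (multiplicity 1)


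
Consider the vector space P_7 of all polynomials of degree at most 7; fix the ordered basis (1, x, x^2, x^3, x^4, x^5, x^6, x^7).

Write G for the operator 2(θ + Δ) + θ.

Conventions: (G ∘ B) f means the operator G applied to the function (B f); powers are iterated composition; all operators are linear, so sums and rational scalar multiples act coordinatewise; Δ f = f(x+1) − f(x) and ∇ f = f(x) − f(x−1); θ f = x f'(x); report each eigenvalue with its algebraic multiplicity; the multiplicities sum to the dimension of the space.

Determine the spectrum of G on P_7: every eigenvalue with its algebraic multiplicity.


image of 1: 0
image of x: 3x + 2
image of x^2: 6x^2 + 4x + 2
image of x^3: 9x^3 + 6x^2 + 6x + 2
image of x^4: 12x^4 + 8x^3 + 12x^2 + 8x + 2
image of x^5: 15x^5 + 10x^4 + 20x^3 + 20x^2 + 10x + 2
image of x^6: 18x^6 + 12x^5 + 30x^4 + 40x^3 + 30x^2 + 12x + 2
image of x^7: 21x^7 + 14x^6 + 42x^5 + 70x^4 + 70x^3 + 42x^2 + 14x + 2
the matrix is upper triangular; its diagonal is (0, 3, 6, 9, 12, 15, 18, 21)
for a triangular matrix the eigenvalues are the diagonal entries, with algebraic multiplicity their repetition count

λ = 0 (multiplicity 1), λ = 3 (multiplicity 1), λ = 6 (multiplicity 1), λ = 9 (multiplicity 1), λ = 12 (multiplicity 1), λ = 15 (multiplicity 1), λ = 18 (multiplicity 1), λ = 21 (multiplicity 1)


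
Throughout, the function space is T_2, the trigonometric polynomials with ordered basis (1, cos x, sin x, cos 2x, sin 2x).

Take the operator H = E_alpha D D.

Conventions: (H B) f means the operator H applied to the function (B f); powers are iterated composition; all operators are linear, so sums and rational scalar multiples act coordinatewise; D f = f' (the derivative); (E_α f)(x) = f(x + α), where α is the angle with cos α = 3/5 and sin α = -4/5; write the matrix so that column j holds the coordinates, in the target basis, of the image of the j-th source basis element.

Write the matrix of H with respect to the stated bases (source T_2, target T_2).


the matrix is [[0, 0, 0, 0, 0]; [0, -3/5, 4/5, 0, 0]; [0, -4/5, -3/5, 0, 0]; [0, 0, 0, 28/25, 96/25]; [0, 0, 0, -96/25, 28/25]] (rows listed top to bottom)

image of 1: 0
image of cos x: -(3/5)cos x - (4/5)sin x
image of sin x: (4/5)cos x - (3/5)sin x
image of cos 2x: (28/25)cos 2x - (96/25)sin 2x
image of sin 2x: (96/25)cos 2x + (28/25)sin 2x
each image's coordinates form column j of the matrix


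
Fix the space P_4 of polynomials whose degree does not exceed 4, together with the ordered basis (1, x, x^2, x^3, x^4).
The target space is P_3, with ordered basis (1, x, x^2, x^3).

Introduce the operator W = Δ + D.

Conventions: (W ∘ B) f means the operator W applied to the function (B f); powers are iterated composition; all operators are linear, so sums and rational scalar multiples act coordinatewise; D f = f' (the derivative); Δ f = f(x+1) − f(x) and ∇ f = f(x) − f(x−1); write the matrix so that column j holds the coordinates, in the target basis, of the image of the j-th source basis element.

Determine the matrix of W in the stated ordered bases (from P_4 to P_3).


the matrix is [[0, 2, 1, 1, 1]; [0, 0, 4, 3, 4]; [0, 0, 0, 6, 6]; [0, 0, 0, 0, 8]] (rows listed top to bottom)

image of 1: 0
image of x: 2
image of x^2: 4x + 1
image of x^3: 6x^2 + 3x + 1
image of x^4: 8x^3 + 6x^2 + 4x + 1
each image's coordinates form column j of the matrix


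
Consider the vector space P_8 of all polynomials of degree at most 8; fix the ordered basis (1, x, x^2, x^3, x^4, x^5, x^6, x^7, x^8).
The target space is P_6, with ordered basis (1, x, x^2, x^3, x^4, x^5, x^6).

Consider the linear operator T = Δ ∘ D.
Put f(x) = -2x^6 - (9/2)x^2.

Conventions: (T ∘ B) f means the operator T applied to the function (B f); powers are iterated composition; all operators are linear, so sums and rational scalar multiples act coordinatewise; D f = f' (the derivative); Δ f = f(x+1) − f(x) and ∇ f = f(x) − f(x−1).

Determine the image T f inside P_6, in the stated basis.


D f = -12x^5 - 9x
Δ D f = -60x^4 - 120x^3 - 120x^2 - 60x - 21

the result is g(x) = -60x^4 - 120x^3 - 120x^2 - 60x - 21


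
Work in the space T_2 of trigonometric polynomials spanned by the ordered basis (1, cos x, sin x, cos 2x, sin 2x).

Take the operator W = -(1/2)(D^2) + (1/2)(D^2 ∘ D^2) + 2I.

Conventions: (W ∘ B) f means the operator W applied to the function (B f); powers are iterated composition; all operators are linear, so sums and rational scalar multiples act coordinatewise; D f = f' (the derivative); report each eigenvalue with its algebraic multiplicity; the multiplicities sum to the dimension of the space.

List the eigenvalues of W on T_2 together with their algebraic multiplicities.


λ = 2 (multiplicity 1), λ = 3 (multiplicity 2), λ = 12 (multiplicity 2)

image of 1: 2
image of cos x: 3cos x
image of sin x: 3sin x
image of cos 2x: 12cos 2x
image of sin 2x: 12sin 2x
the matrix is diagonal; its diagonal is (2, 3, 3, 12, 12)
for a triangular matrix the eigenvalues are the diagonal entries, with algebraic multiplicity their repetition count


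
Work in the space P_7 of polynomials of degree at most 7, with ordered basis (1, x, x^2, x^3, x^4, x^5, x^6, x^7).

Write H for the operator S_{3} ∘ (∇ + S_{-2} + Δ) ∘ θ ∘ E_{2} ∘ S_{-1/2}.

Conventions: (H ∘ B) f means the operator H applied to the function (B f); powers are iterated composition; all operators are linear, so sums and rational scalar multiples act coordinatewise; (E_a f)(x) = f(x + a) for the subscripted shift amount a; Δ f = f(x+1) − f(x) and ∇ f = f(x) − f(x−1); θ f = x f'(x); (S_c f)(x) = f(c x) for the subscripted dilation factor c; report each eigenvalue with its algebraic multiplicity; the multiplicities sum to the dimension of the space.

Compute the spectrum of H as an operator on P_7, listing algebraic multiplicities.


λ = 0 (multiplicity 1), λ = 3 (multiplicity 1), λ = 18 (multiplicity 1), λ = 81 (multiplicity 1), λ = 324 (multiplicity 1), λ = 1215 (multiplicity 1), λ = 4374 (multiplicity 1), λ = 15309 (multiplicity 1)

image of 1: 0
image of x: 3x - 1
image of x^2: 18x^2 + 2
image of x^3: 81x^3 - (297/4)x^2 - 9x - 15/4
image of x^4: 324x^4 - 270x^3 + 189x^2 + 30x + 7
image of x^5: 1215x^5 - (27945/16)x^4 + 540x^3 - (3285/8)x^2 - 75x - 205/16
image of x^6: 4374x^6 - (56133/8)x^5 + (44955/8)x^4 - (2835/4)x^3 + (3375/4)x^2 + (1323/8)x + 183/8
image of x^7: 15309x^7 - (1995273/64)x^6 + (188811/8)x^5 - (915705/64)x^4 + (945/4)x^3 - (108675/64)x^2 - (2709/8)x - 2555/64
the matrix is upper triangular; its diagonal is (0, 3, 18, 81, 324, 1215, 4374, 15309)
for a triangular matrix the eigenvalues are the diagonal entries, with algebraic multiplicity their repetition count


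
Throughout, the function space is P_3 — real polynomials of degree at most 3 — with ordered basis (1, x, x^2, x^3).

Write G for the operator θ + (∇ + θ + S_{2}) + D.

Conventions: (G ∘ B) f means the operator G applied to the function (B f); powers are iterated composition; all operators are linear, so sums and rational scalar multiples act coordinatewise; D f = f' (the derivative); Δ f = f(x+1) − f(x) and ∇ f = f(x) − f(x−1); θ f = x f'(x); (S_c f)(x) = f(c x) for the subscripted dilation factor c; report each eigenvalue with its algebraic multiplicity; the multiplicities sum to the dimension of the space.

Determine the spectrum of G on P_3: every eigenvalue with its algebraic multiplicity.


image of 1: 1
image of x: 4x + 2
image of x^2: 8x^2 + 4x - 1
image of x^3: 14x^3 + 6x^2 - 3x + 1
the matrix is upper triangular; its diagonal is (1, 4, 8, 14)
for a triangular matrix the eigenvalues are the diagonal entries, with algebraic multiplicity their repetition count

λ = 1 (multiplicity 1), λ = 4 (multiplicity 1), λ = 8 (multiplicity 1), λ = 14 (multiplicity 1)


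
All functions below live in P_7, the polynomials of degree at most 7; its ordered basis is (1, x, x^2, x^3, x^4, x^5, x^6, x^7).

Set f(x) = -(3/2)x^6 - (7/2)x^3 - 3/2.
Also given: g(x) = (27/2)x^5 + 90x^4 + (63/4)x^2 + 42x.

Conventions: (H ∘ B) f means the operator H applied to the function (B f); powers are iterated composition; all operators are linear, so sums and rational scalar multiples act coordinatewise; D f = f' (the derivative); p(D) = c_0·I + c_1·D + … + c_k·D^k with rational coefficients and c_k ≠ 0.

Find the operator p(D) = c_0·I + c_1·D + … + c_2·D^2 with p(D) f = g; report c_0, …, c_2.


D^0 f = -(3/2)x^6 - (7/2)x^3 - 3/2
D^1 f = -9x^5 - (21/2)x^2
D^2 f = -45x^4 - 21x
matching coefficients of g against c_0 f + c_1 Df + … from the top degree down determines the c_i
solution: c_0 = 0, c_1 = -3/2, c_2 = -2

p(D) = -(3/2)·D − 2·D^2, i.e. c_0 = 0, c_1 = -3/2, c_2 = -2


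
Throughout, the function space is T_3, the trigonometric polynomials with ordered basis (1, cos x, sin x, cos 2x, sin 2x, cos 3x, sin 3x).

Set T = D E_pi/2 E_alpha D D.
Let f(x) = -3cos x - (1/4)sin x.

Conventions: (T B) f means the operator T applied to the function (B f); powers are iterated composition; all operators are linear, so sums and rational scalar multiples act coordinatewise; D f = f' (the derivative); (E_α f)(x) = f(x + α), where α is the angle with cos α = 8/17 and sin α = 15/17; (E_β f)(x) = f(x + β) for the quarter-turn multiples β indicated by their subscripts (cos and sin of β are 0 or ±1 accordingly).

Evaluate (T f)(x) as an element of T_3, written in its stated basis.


g(x) = -(111/68)cos x + (43/17)sin x

D f = -(1/4)cos x + 3sin x
D D f = 3cos x + (1/4)sin x
E_alpha (D D) f = (111/68)cos x - (43/17)sin x
E_pi/2 E_alpha (D D) f = -(43/17)cos x - (111/68)sin x
D E_pi/2 E_alpha (D D) f = -(111/68)cos x + (43/17)sin x


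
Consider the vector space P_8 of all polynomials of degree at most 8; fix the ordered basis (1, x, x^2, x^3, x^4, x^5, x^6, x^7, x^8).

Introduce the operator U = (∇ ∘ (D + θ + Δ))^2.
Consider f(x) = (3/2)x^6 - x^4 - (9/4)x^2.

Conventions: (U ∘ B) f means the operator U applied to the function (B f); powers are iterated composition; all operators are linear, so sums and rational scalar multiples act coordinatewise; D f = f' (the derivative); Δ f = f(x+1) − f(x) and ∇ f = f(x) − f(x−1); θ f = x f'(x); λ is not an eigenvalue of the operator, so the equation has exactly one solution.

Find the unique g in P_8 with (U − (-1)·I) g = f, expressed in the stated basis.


write g with unknown coordinates in the stated basis and equate coefficients in (U − (-1)·I) g = f
solving from the highest basis element down gives g = (3/2)x^6 - 1351x^4 + 1260x^3 + (770607/4)x^2 + 19128x - 791582
check: U g = 1350x^4 - 1260x^3 - 192654x^2 - 19128x + 791582
so U g − (-1)·g = (3/2)x^6 - x^4 - (9/4)x^2 = f ✓

the result is g(x) = (3/2)x^6 - 1351x^4 + 1260x^3 + (770607/4)x^2 + 19128x - 791582


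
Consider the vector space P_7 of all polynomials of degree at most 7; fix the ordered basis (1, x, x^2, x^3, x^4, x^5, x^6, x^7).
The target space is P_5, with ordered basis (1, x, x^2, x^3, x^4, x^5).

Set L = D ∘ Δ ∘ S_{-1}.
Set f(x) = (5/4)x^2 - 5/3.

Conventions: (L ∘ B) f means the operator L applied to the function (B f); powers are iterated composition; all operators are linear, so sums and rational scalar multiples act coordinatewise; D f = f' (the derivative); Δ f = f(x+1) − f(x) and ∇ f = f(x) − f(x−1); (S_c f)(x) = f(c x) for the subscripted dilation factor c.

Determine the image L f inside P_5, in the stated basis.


the result is g(x) = 5/2

S_{-1} f = (5/4)x^2 - 5/3
Δ S_{-1} f = (5/2)x + 5/4
D Δ S_{-1} f = 5/2


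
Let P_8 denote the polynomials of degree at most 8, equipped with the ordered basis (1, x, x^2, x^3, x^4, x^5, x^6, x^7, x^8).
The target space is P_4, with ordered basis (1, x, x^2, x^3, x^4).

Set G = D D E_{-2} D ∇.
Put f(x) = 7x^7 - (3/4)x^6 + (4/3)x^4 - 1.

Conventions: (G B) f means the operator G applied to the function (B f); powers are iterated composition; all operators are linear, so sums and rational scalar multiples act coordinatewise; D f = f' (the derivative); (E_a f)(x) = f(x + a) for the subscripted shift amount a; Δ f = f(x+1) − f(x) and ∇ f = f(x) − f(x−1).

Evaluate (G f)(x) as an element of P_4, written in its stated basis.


the image equals g(x) = 5880x^3 - 44370x^2 + 113070x - 97228

∇ f = 49x^6 - (303/2)x^5 + (1025/4)x^4 - (764/3)x^3 + (601/4)x^2 - (289/6)x + 77/12
D ∇ f = 294x^5 - (1515/2)x^4 + 1025x^3 - 764x^2 + (601/2)x - 289/6
E_{-2} D ∇ f = 294x^5 - (7395/2)x^4 + 18845x^3 - 48614x^2 + (126833/2)x - 200599/6
D E_{-2} D ∇ f = 1470x^4 - 14790x^3 + 56535x^2 - 97228x + 126833/2
D D E_{-2} D ∇ f = 5880x^3 - 44370x^2 + 113070x - 97228


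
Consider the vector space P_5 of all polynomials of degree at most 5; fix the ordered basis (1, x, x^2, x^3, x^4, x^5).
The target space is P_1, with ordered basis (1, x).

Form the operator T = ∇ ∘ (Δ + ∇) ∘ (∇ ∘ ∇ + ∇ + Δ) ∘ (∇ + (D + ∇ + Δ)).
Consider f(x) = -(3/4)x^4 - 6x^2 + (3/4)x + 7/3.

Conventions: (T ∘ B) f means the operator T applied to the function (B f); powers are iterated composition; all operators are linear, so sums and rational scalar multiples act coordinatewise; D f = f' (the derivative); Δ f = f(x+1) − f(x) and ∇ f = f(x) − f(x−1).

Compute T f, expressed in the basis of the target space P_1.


∇ f = -3x^3 + (9/2)x^2 - 15x + 15/2
D f = -3x^3 - 12x + 3/4
∇ f = -3x^3 + (9/2)x^2 - 15x + 15/2
Δ f = -3x^3 - (9/2)x^2 - 15x - 6
(D + ∇ + Δ) f = -9x^3 - 42x + 9/4
(∇ + (D + ∇ + Δ)) f = -12x^3 + (9/2)x^2 - 57x + 39/4
∇ (∇ + (D + ∇ + Δ)) f = -36x^2 + 45x - 147/2
∇ ∇ (∇ + (D + ∇ + Δ)) f = -72x + 81
∇ (∇ + (D + ∇ + Δ)) f = -36x^2 + 45x - 147/2
Δ (∇ + (D + ∇ + Δ)) f = -36x^2 - 27x - 129/2
(∇ ∘ ∇ + ∇ + Δ) (∇ + (D + ∇ + Δ)) f = -72x^2 - 54x - 57
Δ (∇ ∘ ∇ + ∇ + Δ) (∇ + (D + ∇ + Δ)) f = -144x - 126
∇ (∇ ∘ ∇ + ∇ + Δ) (∇ + (D + ∇ + Δ)) f = -144x + 18
(Δ + ∇) (∇ ∘ ∇ + ∇ + Δ) (∇ + (D + ∇ + Δ)) f = -288x - 108
∇ ((Δ + ∇) ∘ (∇ ∘ ∇ + ∇ + Δ) ∘ (∇ + (D + ∇ + Δ))) f = -288

the result is g(x) = -288


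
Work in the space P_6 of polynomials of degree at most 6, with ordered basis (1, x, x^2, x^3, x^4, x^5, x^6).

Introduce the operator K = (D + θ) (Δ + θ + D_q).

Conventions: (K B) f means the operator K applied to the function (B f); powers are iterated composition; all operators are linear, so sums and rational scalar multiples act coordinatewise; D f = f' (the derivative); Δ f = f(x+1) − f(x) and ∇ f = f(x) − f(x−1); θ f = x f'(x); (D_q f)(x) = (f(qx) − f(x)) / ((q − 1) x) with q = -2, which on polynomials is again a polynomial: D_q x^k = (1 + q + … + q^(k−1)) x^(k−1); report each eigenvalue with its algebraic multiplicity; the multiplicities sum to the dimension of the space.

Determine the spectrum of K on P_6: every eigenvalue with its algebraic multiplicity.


image of 1: 0
image of x: x + 1
image of x^2: 4x^2 + 5x + 1
image of x^3: 9x^3 + 21x^2 + 15x + 3
image of x^4: 16x^4 + 13x^3 + 9x^2 + 16x + 4
image of x^5: 25x^5 + 89x^4 + 94x^3 + 50x^2 + 25x + 5
image of x^6: 36x^6 - 39x^5 - 15x^4 + 120x^3 + 90x^2 + 36x + 6
the matrix is upper triangular; its diagonal is (0, 1, 4, 9, 16, 25, 36)
for a triangular matrix the eigenvalues are the diagonal entries, with algebraic multiplicity their repetition count

λ = 0 (multiplicity 1), λ = 1 (multiplicity 1), λ = 4 (multiplicity 1), λ = 9 (multiplicity 1), λ = 16 (multiplicity 1), λ = 25 (multiplicity 1), λ = 36 (multiplicity 1)


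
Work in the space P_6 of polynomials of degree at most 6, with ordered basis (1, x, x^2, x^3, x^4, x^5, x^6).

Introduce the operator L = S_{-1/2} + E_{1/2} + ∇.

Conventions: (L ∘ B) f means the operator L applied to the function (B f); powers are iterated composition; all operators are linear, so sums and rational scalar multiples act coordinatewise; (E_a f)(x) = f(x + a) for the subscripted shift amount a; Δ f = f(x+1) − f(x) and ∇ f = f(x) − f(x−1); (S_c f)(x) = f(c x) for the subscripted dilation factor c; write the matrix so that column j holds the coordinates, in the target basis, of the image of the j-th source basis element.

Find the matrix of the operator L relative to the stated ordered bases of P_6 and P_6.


image of 1: 2
image of x: (1/2)x + 3/2
image of x^2: (5/4)x^2 + 3x - 3/4
image of x^3: (7/8)x^3 + (9/2)x^2 - (9/4)x + 9/8
image of x^4: (17/16)x^4 + 6x^3 - (9/2)x^2 + (9/2)x - 15/16
image of x^5: (31/32)x^5 + (15/2)x^4 - (15/2)x^3 + (45/4)x^2 - (75/16)x + 33/32
image of x^6: (65/64)x^6 + 9x^5 - (45/4)x^4 + (45/2)x^3 - (225/16)x^2 + (99/16)x - 63/64
each image's coordinates form column j of the matrix

the matrix is [[2, 3/2, -3/4, 9/8, -15/16, 33/32, -63/64]; [0, 1/2, 3, -9/4, 9/2, -75/16, 99/16]; [0, 0, 5/4, 9/2, -9/2, 45/4, -225/16]; [0, 0, 0, 7/8, 6, -15/2, 45/2]; [0, 0, 0, 0, 17/16, 15/2, -45/4]; [0, 0, 0, 0, 0, 31/32, 9]; [0, 0, 0, 0, 0, 0, 65/64]] (rows listed top to bottom)


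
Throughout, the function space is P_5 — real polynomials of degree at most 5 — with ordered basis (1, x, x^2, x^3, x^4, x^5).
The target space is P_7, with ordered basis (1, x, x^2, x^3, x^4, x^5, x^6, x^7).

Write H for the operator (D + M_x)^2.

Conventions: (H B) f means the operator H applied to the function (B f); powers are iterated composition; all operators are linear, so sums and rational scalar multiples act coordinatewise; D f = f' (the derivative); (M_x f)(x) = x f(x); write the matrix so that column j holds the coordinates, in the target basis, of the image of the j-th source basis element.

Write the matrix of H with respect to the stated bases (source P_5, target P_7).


image of 1: x^2 + 1
image of x: x^3 + 3x
image of x^2: x^4 + 5x^2 + 2
image of x^3: x^5 + 7x^3 + 6x
image of x^4: x^6 + 9x^4 + 12x^2
image of x^5: x^7 + 11x^5 + 20x^3
each image's coordinates form column j of the matrix

the matrix is [[1, 0, 2, 0, 0, 0]; [0, 3, 0, 6, 0, 0]; [1, 0, 5, 0, 12, 0]; [0, 1, 0, 7, 0, 20]; [0, 0, 1, 0, 9, 0]; [0, 0, 0, 1, 0, 11]; [0, 0, 0, 0, 1, 0]; [0, 0, 0, 0, 0, 1]] (rows listed top to bottom)


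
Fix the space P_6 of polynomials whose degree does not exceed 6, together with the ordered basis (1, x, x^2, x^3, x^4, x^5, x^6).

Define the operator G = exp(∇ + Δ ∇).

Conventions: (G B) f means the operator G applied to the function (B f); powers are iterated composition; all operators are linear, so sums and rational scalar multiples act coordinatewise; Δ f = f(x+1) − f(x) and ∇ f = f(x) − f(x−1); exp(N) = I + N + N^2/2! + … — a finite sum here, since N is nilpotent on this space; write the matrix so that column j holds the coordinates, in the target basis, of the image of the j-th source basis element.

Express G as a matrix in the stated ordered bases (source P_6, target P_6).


the matrix is [[1, 1, 2, 5, 15, 52, 203]; [0, 1, 2, 6, 20, 75, 312]; [0, 0, 1, 3, 12, 50, 225]; [0, 0, 0, 1, 4, 20, 100]; [0, 0, 0, 0, 1, 5, 30]; [0, 0, 0, 0, 0, 1, 6]; [0, 0, 0, 0, 0, 0, 1]] (rows listed top to bottom)

image of 1: 1
image of x: x + 1
image of x^2: x^2 + 2x + 2
image of x^3: x^3 + 3x^2 + 6x + 5
image of x^4: x^4 + 4x^3 + 12x^2 + 20x + 15
image of x^5: x^5 + 5x^4 + 20x^3 + 50x^2 + 75x + 52
image of x^6: x^6 + 6x^5 + 30x^4 + 100x^3 + 225x^2 + 312x + 203
each image's coordinates form column j of the matrix


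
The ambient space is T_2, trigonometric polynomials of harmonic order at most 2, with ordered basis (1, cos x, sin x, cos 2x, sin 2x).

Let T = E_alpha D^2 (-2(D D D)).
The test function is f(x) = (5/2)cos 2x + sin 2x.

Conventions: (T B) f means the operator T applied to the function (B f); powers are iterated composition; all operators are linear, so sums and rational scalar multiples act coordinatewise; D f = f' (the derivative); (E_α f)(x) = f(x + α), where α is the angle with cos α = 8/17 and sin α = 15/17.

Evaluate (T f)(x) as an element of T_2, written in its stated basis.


D f = 2cos 2x - 5sin 2x
D D f = -10cos 2x - 4sin 2x
D D D f = -8cos 2x + 20sin 2x
(-2(D D D)) f = 16cos 2x - 40sin 2x
D (-2(D D D)) f = -80cos 2x - 32sin 2x
D D (-2(D D D)) f = -64cos 2x + 160sin 2x
E_alpha D^2 (-2(D D D)) f = (48704/289)cos 2x - (10400/289)sin 2x

the result is g(x) = (48704/289)cos 2x - (10400/289)sin 2x


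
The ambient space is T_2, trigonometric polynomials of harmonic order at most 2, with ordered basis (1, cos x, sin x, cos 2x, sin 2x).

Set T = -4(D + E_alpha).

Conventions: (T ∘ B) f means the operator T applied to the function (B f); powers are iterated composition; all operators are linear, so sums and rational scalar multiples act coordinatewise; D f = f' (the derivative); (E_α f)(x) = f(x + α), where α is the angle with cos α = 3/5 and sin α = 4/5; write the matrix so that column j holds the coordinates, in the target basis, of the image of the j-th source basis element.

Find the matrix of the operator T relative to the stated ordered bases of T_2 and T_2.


the matrix is [[-4, 0, 0, 0, 0]; [0, -12/5, -36/5, 0, 0]; [0, 36/5, -12/5, 0, 0]; [0, 0, 0, 28/25, -296/25]; [0, 0, 0, 296/25, 28/25]] (rows listed top to bottom)

image of 1: -4
image of cos x: -(12/5)cos x + (36/5)sin x
image of sin x: -(36/5)cos x - (12/5)sin x
image of cos 2x: (28/25)cos 2x + (296/25)sin 2x
image of sin 2x: -(296/25)cos 2x + (28/25)sin 2x
each image's coordinates form column j of the matrix


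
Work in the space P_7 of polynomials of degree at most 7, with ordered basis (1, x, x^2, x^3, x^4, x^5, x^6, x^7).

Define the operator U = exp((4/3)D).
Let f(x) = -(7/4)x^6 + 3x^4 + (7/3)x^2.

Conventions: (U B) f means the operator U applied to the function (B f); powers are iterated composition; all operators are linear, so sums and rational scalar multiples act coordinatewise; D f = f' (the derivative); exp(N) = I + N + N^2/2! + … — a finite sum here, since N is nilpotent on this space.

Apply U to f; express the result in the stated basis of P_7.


order-1 term: -14x^5 + 16x^3 + (56/9)x
order-2 term: -(140/3)x^4 + 32x^2 + 112/27
order-3 term: -(2240/27)x^3 + (256/9)x
order-4 term: -(2240/27)x^2 + 256/27
order-5 term: -(3584/81)x
order-6 term: -7168/729
the series for exp((4/3)D) f terminates at order 6
exp((4/3)D) f = -(7/4)x^6 - 14x^5 - (131/3)x^4 - (1808/27)x^3 - (1313/27)x^2 - (776/81)x + 2768/729

g(x) = -(7/4)x^6 - 14x^5 - (131/3)x^4 - (1808/27)x^3 - (1313/27)x^2 - (776/81)x + 2768/729


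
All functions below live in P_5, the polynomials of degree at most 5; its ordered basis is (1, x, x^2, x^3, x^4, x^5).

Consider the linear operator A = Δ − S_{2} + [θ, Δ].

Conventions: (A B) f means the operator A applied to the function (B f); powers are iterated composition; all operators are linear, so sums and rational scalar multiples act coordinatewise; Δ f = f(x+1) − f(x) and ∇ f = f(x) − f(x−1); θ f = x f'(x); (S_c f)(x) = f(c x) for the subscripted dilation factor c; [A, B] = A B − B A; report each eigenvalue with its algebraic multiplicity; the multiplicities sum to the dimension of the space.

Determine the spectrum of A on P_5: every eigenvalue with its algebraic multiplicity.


λ = -32 (multiplicity 1), λ = -16 (multiplicity 1), λ = -8 (multiplicity 1), λ = -4 (multiplicity 1), λ = -2 (multiplicity 1), λ = -1 (multiplicity 1)

image of 1: -1
image of x: -2x
image of x^2: -4x^2 - 1
image of x^3: -8x^3 - 3x - 2
image of x^4: -16x^4 - 6x^2 - 8x - 3
image of x^5: -32x^5 - 10x^3 - 20x^2 - 15x - 4
the matrix is upper triangular; its diagonal is (-1, -2, -4, -8, -16, -32)
for a triangular matrix the eigenvalues are the diagonal entries, with algebraic multiplicity their repetition count


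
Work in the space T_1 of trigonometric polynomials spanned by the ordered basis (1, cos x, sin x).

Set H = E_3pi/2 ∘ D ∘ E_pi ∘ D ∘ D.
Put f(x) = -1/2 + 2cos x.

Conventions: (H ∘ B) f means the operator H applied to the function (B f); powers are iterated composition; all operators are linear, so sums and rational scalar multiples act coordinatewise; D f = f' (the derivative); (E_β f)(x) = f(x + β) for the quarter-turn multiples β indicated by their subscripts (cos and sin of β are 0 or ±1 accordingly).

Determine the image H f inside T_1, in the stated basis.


the image equals g(x) = 2cos x

D f = -2sin x
D D f = -2cos x
E_pi (D ∘ D) f = 2cos x
D E_pi (D ∘ D) f = -2sin x
E_3pi/2 D E_pi (D ∘ D) f = 2cos x


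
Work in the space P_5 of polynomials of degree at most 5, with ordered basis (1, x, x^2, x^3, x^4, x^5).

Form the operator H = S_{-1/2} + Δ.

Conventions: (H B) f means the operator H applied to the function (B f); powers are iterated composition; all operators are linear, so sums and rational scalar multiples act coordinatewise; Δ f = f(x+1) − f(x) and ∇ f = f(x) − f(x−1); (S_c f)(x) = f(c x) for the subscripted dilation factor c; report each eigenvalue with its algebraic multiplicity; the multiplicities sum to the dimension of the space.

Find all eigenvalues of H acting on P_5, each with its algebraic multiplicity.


image of 1: 1
image of x: -(1/2)x + 1
image of x^2: (1/4)x^2 + 2x + 1
image of x^3: -(1/8)x^3 + 3x^2 + 3x + 1
image of x^4: (1/16)x^4 + 4x^3 + 6x^2 + 4x + 1
image of x^5: -(1/32)x^5 + 5x^4 + 10x^3 + 10x^2 + 5x + 1
the matrix is upper triangular; its diagonal is (1, -1/2, 1/4, -1/8, 1/16, -1/32)
for a triangular matrix the eigenvalues are the diagonal entries, with algebraic multiplicity their repetition count

λ = -1/2 (multiplicity 1), λ = -1/8 (multiplicity 1), λ = -1/32 (multiplicity 1), λ = 1/16 (multiplicity 1), λ = 1/4 (multiplicity 1), λ = 1 (multiplicity 1)


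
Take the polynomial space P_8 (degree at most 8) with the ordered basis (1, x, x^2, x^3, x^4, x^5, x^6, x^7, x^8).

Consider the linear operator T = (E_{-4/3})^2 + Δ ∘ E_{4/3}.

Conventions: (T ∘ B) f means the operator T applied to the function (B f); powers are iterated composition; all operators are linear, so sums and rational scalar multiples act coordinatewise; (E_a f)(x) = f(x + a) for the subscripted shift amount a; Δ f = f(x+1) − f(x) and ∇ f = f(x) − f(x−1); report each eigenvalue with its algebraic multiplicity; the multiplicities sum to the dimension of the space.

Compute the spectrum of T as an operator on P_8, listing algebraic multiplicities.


image of 1: 1
image of x: x - 5/3
image of x^2: x^2 - (10/3)x + 97/9
image of x^3: x^3 - 5x^2 + (97/3)x - 233/27
image of x^4: x^4 - (20/3)x^3 + (194/3)x^2 - (932/27)x + 6241/81
image of x^5: x^5 - (25/3)x^4 + (970/9)x^3 - (2330/27)x^2 + (31205/81)x - 16985/243
image of x^6: x^6 - 10x^5 + (485/3)x^4 - (4660/27)x^3 + (31205/27)x^2 - (33970/81)x + 375697/729
image of x^7: x^7 - (35/3)x^6 + (679/3)x^5 - (8155/27)x^4 + (218435/81)x^3 - (118895/81)x^2 + (2629879/729)x - 1289993/2187
image of x^8: x^8 - (40/3)x^7 + (2716/9)x^6 - (13048/27)x^5 + (436870/81)x^4 - (951160/243)x^3 + (10519516/729)x^2 - (10319944/2187)x + 22476481/6561
the matrix is upper triangular; its diagonal is (1, 1, 1, 1, 1, 1, 1, 1, 1)
for a triangular matrix the eigenvalues are the diagonal entries, with algebraic multiplicity their repetition count

λ = 1 (multiplicity 9)


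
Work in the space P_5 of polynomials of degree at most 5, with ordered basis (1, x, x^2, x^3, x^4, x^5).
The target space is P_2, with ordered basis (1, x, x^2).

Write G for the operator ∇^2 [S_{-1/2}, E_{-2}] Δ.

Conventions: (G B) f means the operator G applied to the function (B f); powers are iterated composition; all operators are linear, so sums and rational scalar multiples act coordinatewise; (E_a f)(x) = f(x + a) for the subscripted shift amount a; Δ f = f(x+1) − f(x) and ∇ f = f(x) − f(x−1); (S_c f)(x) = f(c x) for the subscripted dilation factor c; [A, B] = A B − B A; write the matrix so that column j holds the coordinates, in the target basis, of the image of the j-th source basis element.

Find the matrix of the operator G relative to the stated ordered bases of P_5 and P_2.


the matrix is [[0, 0, 0, 0, -18, -45]; [0, 0, 0, 0, 0, 45]; [0, 0, 0, 0, 0, 0]] (rows listed top to bottom)

image of 1: 0
image of x: 0
image of x^2: 0
image of x^3: 0
image of x^4: -18
image of x^5: 45x - 45
each image's coordinates form column j of the matrix


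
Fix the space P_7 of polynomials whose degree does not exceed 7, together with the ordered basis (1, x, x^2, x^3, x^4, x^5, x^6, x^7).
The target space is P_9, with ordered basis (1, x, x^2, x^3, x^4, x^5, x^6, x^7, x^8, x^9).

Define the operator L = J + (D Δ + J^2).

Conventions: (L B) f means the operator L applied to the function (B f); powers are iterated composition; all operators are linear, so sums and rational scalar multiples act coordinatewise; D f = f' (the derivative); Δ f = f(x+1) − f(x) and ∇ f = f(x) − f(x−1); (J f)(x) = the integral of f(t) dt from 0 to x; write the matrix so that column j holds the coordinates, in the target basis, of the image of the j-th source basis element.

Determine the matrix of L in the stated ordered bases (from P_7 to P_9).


image of 1: (1/2)x^2 + x
image of x: (1/6)x^3 + (1/2)x^2
image of x^2: (1/12)x^4 + (1/3)x^3 + 2
image of x^3: (1/20)x^5 + (1/4)x^4 + 6x + 3
image of x^4: (1/30)x^6 + (1/5)x^5 + 12x^2 + 12x + 4
image of x^5: (1/42)x^7 + (1/6)x^6 + 20x^3 + 30x^2 + 20x + 5
image of x^6: (1/56)x^8 + (1/7)x^7 + 30x^4 + 60x^3 + 60x^2 + 30x + 6
image of x^7: (1/72)x^9 + (1/8)x^8 + 42x^5 + 105x^4 + 140x^3 + 105x^2 + 42x + 7
each image's coordinates form column j of the matrix

the matrix is [[0, 0, 2, 3, 4, 5, 6, 7]; [1, 0, 0, 6, 12, 20, 30, 42]; [1/2, 1/2, 0, 0, 12, 30, 60, 105]; [0, 1/6, 1/3, 0, 0, 20, 60, 140]; [0, 0, 1/12, 1/4, 0, 0, 30, 105]; [0, 0, 0, 1/20, 1/5, 0, 0, 42]; [0, 0, 0, 0, 1/30, 1/6, 0, 0]; [0, 0, 0, 0, 0, 1/42, 1/7, 0]; [0, 0, 0, 0, 0, 0, 1/56, 1/8]; [0, 0, 0, 0, 0, 0, 0, 1/72]] (rows listed top to bottom)


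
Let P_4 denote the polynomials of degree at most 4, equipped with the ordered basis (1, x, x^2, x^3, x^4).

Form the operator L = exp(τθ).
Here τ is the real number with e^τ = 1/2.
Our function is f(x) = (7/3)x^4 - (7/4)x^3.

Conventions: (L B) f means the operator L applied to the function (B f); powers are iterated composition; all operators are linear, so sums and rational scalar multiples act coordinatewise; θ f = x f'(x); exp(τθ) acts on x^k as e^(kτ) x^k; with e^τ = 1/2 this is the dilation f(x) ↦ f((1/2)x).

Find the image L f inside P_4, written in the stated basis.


the result is g(x) = (7/48)x^4 - (7/32)x^3

exp(τθ) x^k = e^(kτ) x^k; with e^τ = 1/2 this sends x^k to (1/2)^k x^k
x^3 ↦ 1/8 x^3
x^4 ↦ 1/16 x^4
applying this coordinatewise to f: exp(τθ) f = (7/48)x^4 - (7/32)x^3


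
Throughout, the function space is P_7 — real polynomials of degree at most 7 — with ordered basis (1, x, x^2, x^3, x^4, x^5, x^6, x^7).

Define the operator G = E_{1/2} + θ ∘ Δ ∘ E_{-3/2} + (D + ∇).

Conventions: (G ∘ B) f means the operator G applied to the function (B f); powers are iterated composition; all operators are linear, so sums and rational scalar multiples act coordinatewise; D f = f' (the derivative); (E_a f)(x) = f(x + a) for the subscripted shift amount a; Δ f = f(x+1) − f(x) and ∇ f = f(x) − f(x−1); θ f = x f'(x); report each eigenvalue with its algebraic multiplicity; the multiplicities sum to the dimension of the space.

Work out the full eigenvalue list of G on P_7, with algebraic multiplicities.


λ = 1 (multiplicity 8)

image of 1: 1
image of x: x + 5/2
image of x^2: x^2 + 7x - 3/4
image of x^3: x^3 + (27/2)x^2 - (33/4)x + 9/8
image of x^4: x^4 + 22x^3 - (57/2)x^2 + (35/2)x - 15/16
image of x^5: x^5 + (65/2)x^4 - (135/2)x^3 + (305/4)x^2 - (475/16)x + 33/32
image of x^6: x^6 + 45x^5 - (525/4)x^4 + (435/2)x^3 - (2625/16)x^2 + (825/16)x - 63/64
image of x^7: x^7 + (119/2)x^6 - (903/4)x^5 + (3955/8)x^4 - (8925/16)x^3 + (10857/32)x^2 - (5537/64)x + 129/128
the matrix is upper triangular; its diagonal is (1, 1, 1, 1, 1, 1, 1, 1)
for a triangular matrix the eigenvalues are the diagonal entries, with algebraic multiplicity their repetition count


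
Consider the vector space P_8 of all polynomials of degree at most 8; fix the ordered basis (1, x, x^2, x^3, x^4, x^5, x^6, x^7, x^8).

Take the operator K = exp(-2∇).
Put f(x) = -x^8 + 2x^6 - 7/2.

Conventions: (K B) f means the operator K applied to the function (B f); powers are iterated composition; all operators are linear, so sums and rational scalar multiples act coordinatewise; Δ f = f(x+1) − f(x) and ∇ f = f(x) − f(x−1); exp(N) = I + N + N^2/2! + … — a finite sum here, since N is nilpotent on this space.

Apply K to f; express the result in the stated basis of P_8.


g(x) = -x^8 + 16x^7 - 166x^6 + 1208x^5 - 6400x^4 + 24544x^3 - 65220x^2 + 108264x - 170123/2

order-1 term: 16x^7 - 56x^6 + 88x^5 - 80x^4 + 32x^3 + 4x^2 - 8x + 2
order-2 term: -112x^6 + 672x^5 - 1840x^4 + 2880x^3 - 2632x^2 + 1296x - 260
order-3 term: 448x^5 - 3360x^4 + 10880x^3 - 18720x^2 + 16864x - 6288
order-4 term: -1120x^4 + 8960x^3 - 28640x^2 + 42880x - 25136
order-5 term: 1792x^3 - 13440x^2 + 35456x - 32640
order-6 term: -1792x^2 + 10752x - 16896
order-7 term: 1024x - 3584
order-8 term: -256
the series for exp(-2∇) f terminates at order 8
exp(-2∇) f = -x^8 + 16x^7 - 166x^6 + 1208x^5 - 6400x^4 + 24544x^3 - 65220x^2 + 108264x - 170123/2


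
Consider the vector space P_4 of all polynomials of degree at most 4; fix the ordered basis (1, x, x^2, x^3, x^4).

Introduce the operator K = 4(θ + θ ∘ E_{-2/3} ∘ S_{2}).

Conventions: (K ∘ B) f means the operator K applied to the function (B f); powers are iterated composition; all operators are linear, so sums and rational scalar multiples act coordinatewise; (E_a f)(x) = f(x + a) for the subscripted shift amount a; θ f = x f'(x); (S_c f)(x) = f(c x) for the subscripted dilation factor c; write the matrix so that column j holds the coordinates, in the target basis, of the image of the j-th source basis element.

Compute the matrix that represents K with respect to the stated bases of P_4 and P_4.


image of 1: 0
image of x: 12x
image of x^2: 40x^2 - (64/3)x
image of x^3: 108x^3 - 128x^2 + (128/3)x
image of x^4: 272x^4 - 512x^3 + (1024/3)x^2 - (2048/27)x
each image's coordinates form column j of the matrix

the matrix is [[0, 0, 0, 0, 0]; [0, 12, -64/3, 128/3, -2048/27]; [0, 0, 40, -128, 1024/3]; [0, 0, 0, 108, -512]; [0, 0, 0, 0, 272]] (rows listed top to bottom)


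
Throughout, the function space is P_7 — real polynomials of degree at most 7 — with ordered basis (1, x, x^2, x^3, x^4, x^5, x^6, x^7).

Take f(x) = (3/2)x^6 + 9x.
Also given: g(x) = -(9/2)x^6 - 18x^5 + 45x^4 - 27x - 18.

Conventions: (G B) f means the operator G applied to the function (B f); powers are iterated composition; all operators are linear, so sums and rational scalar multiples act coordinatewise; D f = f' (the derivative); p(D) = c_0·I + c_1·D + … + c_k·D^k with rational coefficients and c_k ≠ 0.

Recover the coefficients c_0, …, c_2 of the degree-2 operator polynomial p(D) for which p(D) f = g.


c_0 = -3, c_1 = -2, c_2 = 1

D^0 f = (3/2)x^6 + 9x
D^1 f = 9x^5 + 9
D^2 f = 45x^4
matching coefficients of g against c_0 f + c_1 Df + … from the top degree down determines the c_i
solution: c_0 = -3, c_1 = -2, c_2 = 1


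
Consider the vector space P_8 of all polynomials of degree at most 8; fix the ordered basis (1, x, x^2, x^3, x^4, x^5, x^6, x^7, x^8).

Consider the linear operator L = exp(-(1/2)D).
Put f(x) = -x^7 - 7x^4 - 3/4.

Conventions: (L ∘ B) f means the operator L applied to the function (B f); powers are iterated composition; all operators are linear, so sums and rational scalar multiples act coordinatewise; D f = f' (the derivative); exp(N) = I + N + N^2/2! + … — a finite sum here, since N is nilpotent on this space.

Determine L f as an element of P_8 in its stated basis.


order-1 term: (7/2)x^6 + 14x^3
order-2 term: -(21/4)x^5 - (21/2)x^2
order-3 term: (35/8)x^4 + (7/2)x
order-4 term: -(35/16)x^3 - 7/16
order-5 term: (21/32)x^2
order-6 term: -(7/64)x
order-7 term: 1/128
the series for exp(-(1/2)D) f terminates at order 7
exp(-(1/2)D) f = -x^7 + (7/2)x^6 - (21/4)x^5 - (21/8)x^4 + (189/16)x^3 - (315/32)x^2 + (217/64)x - 151/128

g(x) = -x^7 + (7/2)x^6 - (21/4)x^5 - (21/8)x^4 + (189/16)x^3 - (315/32)x^2 + (217/64)x - 151/128


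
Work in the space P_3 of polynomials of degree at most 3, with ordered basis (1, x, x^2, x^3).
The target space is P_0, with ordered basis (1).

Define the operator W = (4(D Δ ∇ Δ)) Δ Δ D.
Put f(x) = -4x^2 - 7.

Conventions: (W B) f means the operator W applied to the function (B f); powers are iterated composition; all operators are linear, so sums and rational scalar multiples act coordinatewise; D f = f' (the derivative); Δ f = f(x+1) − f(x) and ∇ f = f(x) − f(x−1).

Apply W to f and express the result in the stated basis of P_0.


g(x) = 0

D f = -8x
Δ D f = -8
Δ (Δ D) f = 0
Δ (Δ Δ D) f = 0
∇ Δ (Δ Δ D) f = 0
Δ ∇ Δ (Δ Δ D) f = 0
D (Δ ∇ Δ) (Δ Δ D) f = 0
(4(D Δ ∇ Δ)) (Δ Δ D) f = 0
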